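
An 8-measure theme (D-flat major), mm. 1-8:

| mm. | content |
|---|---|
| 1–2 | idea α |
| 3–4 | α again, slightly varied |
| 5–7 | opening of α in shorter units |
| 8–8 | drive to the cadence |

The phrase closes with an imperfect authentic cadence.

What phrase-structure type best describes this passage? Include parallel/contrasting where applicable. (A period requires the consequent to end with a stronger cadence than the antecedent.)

Basic idea (bars 1–2) + its repetition (mm. 3-4) form the presentation; fragmentation and cadence (bars 5–8) form the continuation — the 8-bar whole is a sentence.

sentence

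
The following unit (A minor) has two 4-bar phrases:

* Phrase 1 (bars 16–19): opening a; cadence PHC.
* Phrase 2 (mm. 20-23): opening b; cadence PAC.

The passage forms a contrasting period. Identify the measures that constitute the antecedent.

measures 16–19

The antecedent is the phrase ending with the weaker cadence (Phrygian half cadence, phrase 1) and the consequent the one ending more conclusively (perfect authentic cadence, phrase 2); the antecedent is measures 16–19.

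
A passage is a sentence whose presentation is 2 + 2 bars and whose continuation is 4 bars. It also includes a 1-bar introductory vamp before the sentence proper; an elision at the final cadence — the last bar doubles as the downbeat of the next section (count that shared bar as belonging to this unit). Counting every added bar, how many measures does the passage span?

9 measures

Basic sentence: 2 + 2 + 4 = 8 bars.
8 (basic form) + 1 (introduction) = 9.
The elision shares a bar with the next section but does not change this unit's count.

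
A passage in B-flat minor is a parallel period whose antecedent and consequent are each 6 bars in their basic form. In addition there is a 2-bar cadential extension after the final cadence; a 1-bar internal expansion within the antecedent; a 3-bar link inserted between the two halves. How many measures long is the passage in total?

Basic parallel period: 6 + 6 = 12 bars.
12 (basic form) + 2 (cadential extension) + 1 (internal expansion) + 3 (link) = 18.

18 measures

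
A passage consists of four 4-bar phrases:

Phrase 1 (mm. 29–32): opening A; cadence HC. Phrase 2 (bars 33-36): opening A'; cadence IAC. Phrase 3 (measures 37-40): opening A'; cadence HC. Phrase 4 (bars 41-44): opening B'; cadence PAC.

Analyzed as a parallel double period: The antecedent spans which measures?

In a double period the four phrases pair into a large antecedent (phrases 1–2, ending imperfect authentic cadence) and a large consequent (phrases 3–4, ending perfect authentic cadence). The antecedent spans mm. 29–36.

measures 29–36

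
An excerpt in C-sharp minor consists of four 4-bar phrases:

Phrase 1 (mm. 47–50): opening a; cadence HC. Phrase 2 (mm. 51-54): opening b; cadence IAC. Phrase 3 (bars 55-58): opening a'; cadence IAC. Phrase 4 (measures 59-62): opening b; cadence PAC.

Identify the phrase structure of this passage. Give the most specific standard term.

parallel double period

Four phrases in two halves: the first half (measures 47–54) ends with an imperfect authentic cadence, the second (mm. 55–62) with a perfect authentic cadence — a large antecedent–consequent pair, i.e. a double period.
Phrase 3 begins with the same material as phrase 1, making it parallel.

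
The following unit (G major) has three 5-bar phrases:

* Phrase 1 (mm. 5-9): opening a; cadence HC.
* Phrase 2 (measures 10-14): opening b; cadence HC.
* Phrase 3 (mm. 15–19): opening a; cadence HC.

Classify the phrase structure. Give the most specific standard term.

phrase group

The final phrase closes with a half cadence, which is not stronger than the preceding half cadence; the 3 phrases lack an overall antecedent–consequent design and so form a phrase group.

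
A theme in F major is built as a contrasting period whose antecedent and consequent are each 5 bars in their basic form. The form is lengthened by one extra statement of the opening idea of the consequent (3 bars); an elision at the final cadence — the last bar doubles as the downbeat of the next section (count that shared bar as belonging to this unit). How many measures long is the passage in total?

Basic contrasting period: 5 + 5 = 10 bars.
10 (basic form) + 3 (extra statement) = 13.
The elision shares a bar with the next section but does not change this unit's count.

13 measures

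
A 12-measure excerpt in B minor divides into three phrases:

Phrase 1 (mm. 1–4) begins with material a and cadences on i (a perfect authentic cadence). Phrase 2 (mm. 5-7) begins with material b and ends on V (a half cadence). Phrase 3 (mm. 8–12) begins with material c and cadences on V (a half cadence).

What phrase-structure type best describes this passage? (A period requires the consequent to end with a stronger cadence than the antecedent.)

phrase group

The final phrase closes with a half cadence, which is not stronger than the preceding half cadence; the 3 phrases lack an overall antecedent–consequent design and so form a phrase group.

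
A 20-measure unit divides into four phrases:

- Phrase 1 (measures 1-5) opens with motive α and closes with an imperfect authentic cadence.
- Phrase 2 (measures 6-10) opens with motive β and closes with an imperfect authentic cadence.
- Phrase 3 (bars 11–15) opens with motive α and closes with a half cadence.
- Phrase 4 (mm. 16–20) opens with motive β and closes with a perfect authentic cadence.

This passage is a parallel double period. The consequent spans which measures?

In a double period the four phrases pair into a large antecedent (phrases 1–2, ending imperfect authentic cadence) and a large consequent (phrases 3–4, ending perfect authentic cadence). The consequent spans mm. 11-20.

measures 11–20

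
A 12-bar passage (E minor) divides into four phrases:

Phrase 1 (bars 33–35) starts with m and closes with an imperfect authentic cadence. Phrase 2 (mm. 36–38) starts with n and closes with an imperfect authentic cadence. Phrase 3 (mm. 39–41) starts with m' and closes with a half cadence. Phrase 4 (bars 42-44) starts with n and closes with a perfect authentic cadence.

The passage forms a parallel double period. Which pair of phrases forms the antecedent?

phrases 1 and 2

In a double period the first pair of phrases (ending imperfect authentic cadence) is the large antecedent and the second pair (ending perfect authentic cadence) is the large consequent; the antecedent is phrases 1 and 2.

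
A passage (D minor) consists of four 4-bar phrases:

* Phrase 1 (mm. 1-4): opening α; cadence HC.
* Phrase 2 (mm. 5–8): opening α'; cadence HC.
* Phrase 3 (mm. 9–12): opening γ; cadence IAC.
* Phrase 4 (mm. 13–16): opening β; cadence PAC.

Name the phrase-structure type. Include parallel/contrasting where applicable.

contrasting double period

Four phrases in two halves: the first half (measures 1–8) ends with a half cadence, the second (bars 9–16) with a perfect authentic cadence — a large antecedent–consequent pair, i.e. a double period.
Phrase 3 begins with different material from phrase 1, making it contrasting.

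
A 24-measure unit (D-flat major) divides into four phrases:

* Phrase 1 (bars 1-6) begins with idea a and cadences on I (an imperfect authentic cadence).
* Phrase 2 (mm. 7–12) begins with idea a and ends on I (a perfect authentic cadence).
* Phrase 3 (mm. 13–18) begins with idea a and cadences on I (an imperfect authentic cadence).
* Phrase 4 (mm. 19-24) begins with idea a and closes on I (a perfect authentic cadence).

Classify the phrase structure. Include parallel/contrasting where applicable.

The cadence pattern IAC–PAC–IAC–PAC is weak–strong twice, and phrases 3–4 restate phrases 1–2: a period heard twice, not a double period (which would end weakly at phrase 2).

repeated period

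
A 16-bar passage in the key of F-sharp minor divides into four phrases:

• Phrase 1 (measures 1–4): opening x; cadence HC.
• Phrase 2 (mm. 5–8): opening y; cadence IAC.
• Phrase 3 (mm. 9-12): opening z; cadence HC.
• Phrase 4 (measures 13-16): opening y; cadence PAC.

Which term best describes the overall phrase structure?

Four phrases in two halves: the first half (bars 1–8) ends with an imperfect authentic cadence, the second (mm. 9–16) with a perfect authentic cadence — a large antecedent–consequent pair, i.e. a double period.
Phrase 3 begins with different material from phrase 1, making it contrasting.

contrasting double period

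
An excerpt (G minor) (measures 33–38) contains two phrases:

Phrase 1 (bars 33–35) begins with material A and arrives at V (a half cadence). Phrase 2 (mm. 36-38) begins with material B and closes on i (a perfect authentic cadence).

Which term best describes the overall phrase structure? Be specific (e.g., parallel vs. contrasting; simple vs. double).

contrasting period

Phrase 1 ends with a half cadence (weaker) and phrase 2 with a perfect authentic cadence (stronger): antecedent + consequent = a period.
The two phrases open with different material (A / B), so the period is contrasting.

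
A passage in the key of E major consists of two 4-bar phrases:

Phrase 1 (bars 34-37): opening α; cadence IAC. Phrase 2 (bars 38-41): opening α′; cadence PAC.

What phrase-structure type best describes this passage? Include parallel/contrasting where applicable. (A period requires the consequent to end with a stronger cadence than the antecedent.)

parallel period

Phrase 1 ends with an imperfect authentic cadence (weaker) and phrase 2 with a perfect authentic cadence (stronger): antecedent + consequent = a period.
The two phrases open with the same material (α / α′), so the period is parallel.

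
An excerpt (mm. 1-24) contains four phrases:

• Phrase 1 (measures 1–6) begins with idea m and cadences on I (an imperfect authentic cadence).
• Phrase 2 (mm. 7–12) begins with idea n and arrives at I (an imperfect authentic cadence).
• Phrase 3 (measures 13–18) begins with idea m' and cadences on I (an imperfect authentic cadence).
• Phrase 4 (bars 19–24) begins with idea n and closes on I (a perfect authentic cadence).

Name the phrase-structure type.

parallel double period

Four phrases in two halves: the first half (mm. 1-12) ends with an imperfect authentic cadence, the second (mm. 13–24) with a perfect authentic cadence — a large antecedent–consequent pair, i.e. a double period.
Phrase 3 begins with the same material as phrase 1, making it parallel.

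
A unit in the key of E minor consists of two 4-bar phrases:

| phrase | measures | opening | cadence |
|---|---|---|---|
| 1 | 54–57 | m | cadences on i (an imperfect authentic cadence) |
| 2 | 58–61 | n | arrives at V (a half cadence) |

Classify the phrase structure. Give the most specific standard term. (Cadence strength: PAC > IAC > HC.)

phrase group

The second phrase closes with a half cadence, which is not stronger than the first phrase's imperfect authentic cadence; without a weak→strong cadential pair there is no antecedent–consequent relationship, so this is a phrase group rather than a period.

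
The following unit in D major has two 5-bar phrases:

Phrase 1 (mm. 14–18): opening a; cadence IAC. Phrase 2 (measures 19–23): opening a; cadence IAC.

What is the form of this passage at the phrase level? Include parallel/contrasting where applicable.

repeated phrase

Both phrases have the same opening (a) and the same cadence (imperfect authentic cadence): the second is a restatement, not a consequent, so this is a repeated phrase rather than a period.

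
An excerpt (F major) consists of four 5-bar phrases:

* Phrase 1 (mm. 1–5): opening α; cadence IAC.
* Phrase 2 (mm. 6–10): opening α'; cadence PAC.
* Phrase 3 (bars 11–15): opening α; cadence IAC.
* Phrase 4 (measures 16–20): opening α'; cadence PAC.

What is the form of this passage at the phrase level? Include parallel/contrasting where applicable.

repeated period

The cadence pattern IAC–PAC–IAC–PAC is weak–strong twice, and phrases 3–4 restate phrases 1–2: a period heard twice, not a double period (which would end weakly at phrase 2).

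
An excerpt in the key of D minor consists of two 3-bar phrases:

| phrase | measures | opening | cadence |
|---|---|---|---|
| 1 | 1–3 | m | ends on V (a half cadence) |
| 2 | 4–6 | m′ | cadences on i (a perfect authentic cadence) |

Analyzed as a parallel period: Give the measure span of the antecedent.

The antecedent is the phrase ending with the weaker cadence (half cadence, phrase 1) and the consequent the one ending more conclusively (perfect authentic cadence, phrase 2); the antecedent is bars 1–3.

measures 1–3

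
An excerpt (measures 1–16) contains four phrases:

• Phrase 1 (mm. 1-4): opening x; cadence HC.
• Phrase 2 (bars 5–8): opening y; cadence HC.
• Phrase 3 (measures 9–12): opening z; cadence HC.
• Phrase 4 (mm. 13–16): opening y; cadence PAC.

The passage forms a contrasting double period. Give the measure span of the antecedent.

measures 1–8

In a double period the first pair of phrases (ending half cadence) is the large antecedent and the second pair (ending perfect authentic cadence) is the large consequent; the antecedent is measures 1–8.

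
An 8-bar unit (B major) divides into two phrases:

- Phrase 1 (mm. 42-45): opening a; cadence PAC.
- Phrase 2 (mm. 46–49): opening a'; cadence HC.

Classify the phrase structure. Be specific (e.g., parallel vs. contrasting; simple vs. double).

The second phrase closes with a half cadence, which is not stronger than the first phrase's perfect authentic cadence; without a weak→strong cadential pair there is no antecedent–consequent relationship, so this is a phrase group rather than a period.

phrase group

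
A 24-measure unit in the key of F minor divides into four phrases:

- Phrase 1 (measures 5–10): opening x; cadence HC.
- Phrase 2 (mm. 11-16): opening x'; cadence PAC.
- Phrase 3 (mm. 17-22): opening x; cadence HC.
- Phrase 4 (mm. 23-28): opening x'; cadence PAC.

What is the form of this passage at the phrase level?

repeated period

The cadence pattern HC–PAC–HC–PAC is weak–strong twice, and phrases 3–4 restate phrases 1–2: a period heard twice, not a double period (which would end weakly at phrase 2).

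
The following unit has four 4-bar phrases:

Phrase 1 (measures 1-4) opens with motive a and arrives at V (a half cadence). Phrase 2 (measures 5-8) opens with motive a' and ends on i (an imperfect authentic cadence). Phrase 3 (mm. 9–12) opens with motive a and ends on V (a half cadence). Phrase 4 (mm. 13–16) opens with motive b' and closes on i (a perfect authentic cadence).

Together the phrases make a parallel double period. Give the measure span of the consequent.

In a double period the first pair of phrases (ending imperfect authentic cadence) is the large antecedent and the second pair (ending perfect authentic cadence) is the large consequent; the consequent is measures 9–16.

measures 9–16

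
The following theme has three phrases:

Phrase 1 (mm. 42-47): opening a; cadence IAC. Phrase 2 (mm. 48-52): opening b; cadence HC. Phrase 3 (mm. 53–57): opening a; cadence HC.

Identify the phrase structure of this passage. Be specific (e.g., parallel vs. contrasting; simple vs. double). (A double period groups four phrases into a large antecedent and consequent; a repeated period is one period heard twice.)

The final phrase closes with a half cadence, which is not stronger than the preceding half cadence; the 3 phrases lack an overall antecedent–consequent design and so form a phrase group.

phrase group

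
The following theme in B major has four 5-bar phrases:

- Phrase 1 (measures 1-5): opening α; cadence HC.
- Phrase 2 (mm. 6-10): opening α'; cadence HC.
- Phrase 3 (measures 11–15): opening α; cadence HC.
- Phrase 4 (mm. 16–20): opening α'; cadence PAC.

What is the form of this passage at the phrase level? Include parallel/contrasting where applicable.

Four phrases in two halves: the first half (mm. 1-10) ends with a half cadence, the second (mm. 11-20) with a perfect authentic cadence — a large antecedent–consequent pair, i.e. a double period.
Phrase 3 begins with the same material as phrase 1, making it parallel.

parallel double period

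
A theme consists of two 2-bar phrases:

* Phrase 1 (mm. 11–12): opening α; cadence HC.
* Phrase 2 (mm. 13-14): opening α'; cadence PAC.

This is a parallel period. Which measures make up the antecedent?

The phrase ending with the weaker cadence (half cadence) is the antecedent; the one ending more conclusively (perfect authentic cadence) is the consequent. The antecedent is measures 11–12.

measures 11–12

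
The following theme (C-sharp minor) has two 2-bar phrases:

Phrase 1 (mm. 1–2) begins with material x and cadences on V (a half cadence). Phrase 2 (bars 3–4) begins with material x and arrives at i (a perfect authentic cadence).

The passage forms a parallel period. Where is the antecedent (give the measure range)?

measures 1–2

The antecedent is the phrase ending with the weaker cadence (half cadence, phrase 1) and the consequent the one ending more conclusively (perfect authentic cadence, phrase 2); the antecedent is mm. 1–2.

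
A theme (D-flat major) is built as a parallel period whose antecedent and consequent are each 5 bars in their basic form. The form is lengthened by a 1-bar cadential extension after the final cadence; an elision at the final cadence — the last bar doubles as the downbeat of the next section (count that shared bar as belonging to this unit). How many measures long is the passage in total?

Basic parallel period: 5 + 5 = 10 bars.
10 (basic form) + 1 (cadential extension) = 11.
The elision shares a bar with the next section but does not change this unit's count.

11 measures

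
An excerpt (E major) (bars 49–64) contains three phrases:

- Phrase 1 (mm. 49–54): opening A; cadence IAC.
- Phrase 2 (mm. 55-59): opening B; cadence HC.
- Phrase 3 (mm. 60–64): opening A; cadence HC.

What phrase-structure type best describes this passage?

The final phrase closes with a half cadence, which is not stronger than the preceding half cadence; the 3 phrases lack an overall antecedent–consequent design and so form a phrase group.

phrase group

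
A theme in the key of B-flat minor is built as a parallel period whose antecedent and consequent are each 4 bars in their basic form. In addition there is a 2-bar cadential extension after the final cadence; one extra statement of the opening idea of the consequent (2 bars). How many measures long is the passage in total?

Basic parallel period: 4 + 4 = 8 bars.
8 (basic form) + 2 (cadential extension) + 2 (extra statement) = 12.

12 measures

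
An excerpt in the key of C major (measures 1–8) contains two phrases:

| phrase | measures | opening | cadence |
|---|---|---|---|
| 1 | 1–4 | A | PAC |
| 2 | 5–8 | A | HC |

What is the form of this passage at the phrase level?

The second phrase closes with a half cadence, which is not stronger than the first phrase's perfect authentic cadence; without a weak→strong cadential pair there is no antecedent–consequent relationship, so this is a phrase group rather than a period.

phrase group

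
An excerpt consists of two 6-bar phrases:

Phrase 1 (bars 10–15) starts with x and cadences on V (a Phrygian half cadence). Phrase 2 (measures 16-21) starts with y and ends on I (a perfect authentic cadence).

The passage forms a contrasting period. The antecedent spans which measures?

measures 10–15

The antecedent is the phrase ending with the weaker cadence (Phrygian half cadence, phrase 1) and the consequent the one ending more conclusively (perfect authentic cadence, phrase 2); the antecedent is measures 10-15.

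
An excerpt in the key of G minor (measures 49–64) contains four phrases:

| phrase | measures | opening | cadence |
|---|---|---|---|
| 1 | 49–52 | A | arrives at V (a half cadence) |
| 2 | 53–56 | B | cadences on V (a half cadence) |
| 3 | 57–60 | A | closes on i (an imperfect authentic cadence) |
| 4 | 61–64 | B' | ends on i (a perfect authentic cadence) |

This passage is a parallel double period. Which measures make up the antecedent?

measures 49–56

In a double period the four phrases pair into a large antecedent (phrases 1–2, ending half cadence) and a large consequent (phrases 3–4, ending perfect authentic cadence). The antecedent spans bars 49-56.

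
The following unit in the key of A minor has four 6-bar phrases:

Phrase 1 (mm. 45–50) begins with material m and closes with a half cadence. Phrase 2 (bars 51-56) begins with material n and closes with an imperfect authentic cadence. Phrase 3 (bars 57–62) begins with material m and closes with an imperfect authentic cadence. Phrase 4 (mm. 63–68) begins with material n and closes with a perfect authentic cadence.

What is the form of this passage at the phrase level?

Four phrases in two halves: the first half (measures 45–56) ends with an imperfect authentic cadence, the second (measures 57–68) with a perfect authentic cadence — a large antecedent–consequent pair, i.e. a double period.
Phrase 3 begins with the same material as phrase 1, making it parallel.

parallel double period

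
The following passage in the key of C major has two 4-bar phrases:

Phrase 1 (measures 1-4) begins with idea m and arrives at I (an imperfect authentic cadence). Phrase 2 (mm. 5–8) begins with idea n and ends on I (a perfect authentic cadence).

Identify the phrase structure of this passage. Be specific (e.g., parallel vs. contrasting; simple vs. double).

Phrase 1 ends with an imperfect authentic cadence (weaker) and phrase 2 with a perfect authentic cadence (stronger): antecedent + consequent = a period.
The two phrases open with different material (m / n), so the period is contrasting.

contrasting period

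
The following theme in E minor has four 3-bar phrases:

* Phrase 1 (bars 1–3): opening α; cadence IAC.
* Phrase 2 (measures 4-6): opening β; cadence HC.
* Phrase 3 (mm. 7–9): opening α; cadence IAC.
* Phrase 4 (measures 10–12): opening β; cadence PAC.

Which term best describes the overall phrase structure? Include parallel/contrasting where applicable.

parallel double period

Four phrases in two halves: the first half (measures 1-6) ends with a half cadence, the second (mm. 7–12) with a perfect authentic cadence — a large antecedent–consequent pair, i.e. a double period.
Phrase 3 begins with the same material as phrase 1, making it parallel.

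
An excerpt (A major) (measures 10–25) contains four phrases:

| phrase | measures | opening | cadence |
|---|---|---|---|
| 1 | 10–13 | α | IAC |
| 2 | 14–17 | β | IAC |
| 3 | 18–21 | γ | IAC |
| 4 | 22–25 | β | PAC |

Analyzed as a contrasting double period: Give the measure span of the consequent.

In a double period the four phrases pair into a large antecedent (phrases 1–2, ending imperfect authentic cadence) and a large consequent (phrases 3–4, ending perfect authentic cadence). The consequent spans mm. 18–25.

measures 18–25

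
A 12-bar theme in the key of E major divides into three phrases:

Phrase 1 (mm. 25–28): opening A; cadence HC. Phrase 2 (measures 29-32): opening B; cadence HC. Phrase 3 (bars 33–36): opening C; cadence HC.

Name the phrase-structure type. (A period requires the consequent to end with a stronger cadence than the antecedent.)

phrase group

The final phrase closes with a half cadence, which is not stronger than the preceding half cadence; the 3 phrases lack an overall antecedent–consequent design and so form a phrase group.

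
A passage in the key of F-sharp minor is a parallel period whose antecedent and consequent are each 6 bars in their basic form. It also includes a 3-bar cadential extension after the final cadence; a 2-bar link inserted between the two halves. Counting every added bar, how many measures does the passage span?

17 measures

Basic parallel period: 6 + 6 = 12 bars.
12 (basic form) + 3 (cadential extension) + 2 (link) = 17.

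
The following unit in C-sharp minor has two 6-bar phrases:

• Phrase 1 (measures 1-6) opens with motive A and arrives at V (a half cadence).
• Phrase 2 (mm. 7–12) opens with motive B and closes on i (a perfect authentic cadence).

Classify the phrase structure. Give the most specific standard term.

contrasting period

Phrase 1 ends with a half cadence (weaker) and phrase 2 with a perfect authentic cadence (stronger): antecedent + consequent = a period.
The two phrases open with different material (A / B), so the period is contrasting.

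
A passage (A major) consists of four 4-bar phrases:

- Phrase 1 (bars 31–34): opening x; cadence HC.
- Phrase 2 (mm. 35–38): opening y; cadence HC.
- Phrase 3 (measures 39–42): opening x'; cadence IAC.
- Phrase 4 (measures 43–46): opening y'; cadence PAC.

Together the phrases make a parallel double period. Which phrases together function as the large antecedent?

phrases 1 and 2

In a double period the first pair of phrases (ending half cadence) is the large antecedent and the second pair (ending perfect authentic cadence) is the large consequent; the antecedent is phrases 1 and 2.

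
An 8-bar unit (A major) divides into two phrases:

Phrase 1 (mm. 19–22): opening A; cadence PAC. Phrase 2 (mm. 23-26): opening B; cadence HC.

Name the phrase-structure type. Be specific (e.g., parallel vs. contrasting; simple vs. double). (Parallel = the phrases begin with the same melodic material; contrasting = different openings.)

The second phrase closes with a half cadence, which is not stronger than the first phrase's perfect authentic cadence; without a weak→strong cadential pair there is no antecedent–consequent relationship, so this is a phrase group rather than a period.

phrase group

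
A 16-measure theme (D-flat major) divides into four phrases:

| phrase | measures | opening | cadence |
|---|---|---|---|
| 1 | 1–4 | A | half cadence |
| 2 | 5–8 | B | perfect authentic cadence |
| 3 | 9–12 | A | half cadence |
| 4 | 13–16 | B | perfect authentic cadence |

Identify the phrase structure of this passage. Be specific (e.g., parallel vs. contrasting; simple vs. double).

repeated period

The cadence pattern HC–PAC–HC–PAC is weak–strong twice, and phrases 3–4 restate phrases 1–2: a period heard twice, not a double period (which would end weakly at phrase 2).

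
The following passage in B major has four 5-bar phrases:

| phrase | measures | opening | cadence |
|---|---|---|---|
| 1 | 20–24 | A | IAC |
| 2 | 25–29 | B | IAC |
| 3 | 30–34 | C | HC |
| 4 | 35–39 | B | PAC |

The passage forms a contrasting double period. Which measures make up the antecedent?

measures 20–29

In a double period the four phrases pair into a large antecedent (phrases 1–2, ending imperfect authentic cadence) and a large consequent (phrases 3–4, ending perfect authentic cadence). The antecedent spans measures 20–29.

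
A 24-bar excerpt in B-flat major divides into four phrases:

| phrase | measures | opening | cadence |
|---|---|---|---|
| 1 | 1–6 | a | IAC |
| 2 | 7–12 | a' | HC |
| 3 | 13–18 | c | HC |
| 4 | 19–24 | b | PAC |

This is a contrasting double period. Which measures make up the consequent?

measures 13–24

In a double period the first pair of phrases (ending half cadence) is the large antecedent and the second pair (ending perfect authentic cadence) is the large consequent; the consequent is measures 13–24.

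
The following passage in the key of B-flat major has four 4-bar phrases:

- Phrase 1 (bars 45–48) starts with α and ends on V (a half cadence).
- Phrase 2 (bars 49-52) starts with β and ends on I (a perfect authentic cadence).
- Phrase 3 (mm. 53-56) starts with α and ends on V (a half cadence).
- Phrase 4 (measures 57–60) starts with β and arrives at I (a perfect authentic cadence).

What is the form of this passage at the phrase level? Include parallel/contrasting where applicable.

The cadence pattern HC–PAC–HC–PAC is weak–strong twice, and phrases 3–4 restate phrases 1–2: a period heard twice, not a double period (which would end weakly at phrase 2).

repeated period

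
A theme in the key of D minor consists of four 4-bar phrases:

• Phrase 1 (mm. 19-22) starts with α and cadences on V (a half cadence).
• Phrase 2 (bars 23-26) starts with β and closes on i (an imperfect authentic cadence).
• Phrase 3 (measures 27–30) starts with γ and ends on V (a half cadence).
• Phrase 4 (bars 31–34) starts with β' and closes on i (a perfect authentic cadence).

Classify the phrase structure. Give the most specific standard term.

contrasting double period

Four phrases in two halves: the first half (mm. 19–26) ends with an imperfect authentic cadence, the second (bars 27–34) with a perfect authentic cadence — a large antecedent–consequent pair, i.e. a double period.
Phrase 3 begins with different material from phrase 1, making it contrasting.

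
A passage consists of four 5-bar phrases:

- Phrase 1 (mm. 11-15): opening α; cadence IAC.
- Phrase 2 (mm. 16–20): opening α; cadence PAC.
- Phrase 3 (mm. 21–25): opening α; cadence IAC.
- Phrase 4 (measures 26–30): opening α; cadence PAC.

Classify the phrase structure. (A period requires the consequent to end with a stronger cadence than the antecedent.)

repeated period

The cadence pattern IAC–PAC–IAC–PAC is weak–strong twice, and phrases 3–4 restate phrases 1–2: a period heard twice, not a double period (which would end weakly at phrase 2).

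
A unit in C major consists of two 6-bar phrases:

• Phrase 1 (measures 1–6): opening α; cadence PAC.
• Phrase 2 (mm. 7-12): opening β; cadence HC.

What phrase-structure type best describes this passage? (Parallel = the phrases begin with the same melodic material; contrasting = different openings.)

The second phrase closes with a half cadence, which is not stronger than the first phrase's perfect authentic cadence; without a weak→strong cadential pair there is no antecedent–consequent relationship, so this is a phrase group rather than a period.

phrase group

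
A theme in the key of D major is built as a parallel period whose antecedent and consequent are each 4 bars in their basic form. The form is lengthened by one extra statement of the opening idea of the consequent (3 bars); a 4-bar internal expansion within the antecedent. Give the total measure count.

Basic parallel period: 4 + 4 = 8 bars.
8 (basic form) + 3 (extra statement) + 4 (internal expansion) = 15.

15 measures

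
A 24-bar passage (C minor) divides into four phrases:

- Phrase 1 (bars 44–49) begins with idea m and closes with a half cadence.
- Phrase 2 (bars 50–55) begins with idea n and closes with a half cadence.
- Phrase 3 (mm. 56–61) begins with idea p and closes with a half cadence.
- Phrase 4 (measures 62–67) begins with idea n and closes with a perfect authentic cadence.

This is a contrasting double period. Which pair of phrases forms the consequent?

phrases 3 and 4

In a double period the first pair of phrases (ending half cadence) is the large antecedent and the second pair (ending perfect authentic cadence) is the large consequent; the consequent is phrases 3 and 4.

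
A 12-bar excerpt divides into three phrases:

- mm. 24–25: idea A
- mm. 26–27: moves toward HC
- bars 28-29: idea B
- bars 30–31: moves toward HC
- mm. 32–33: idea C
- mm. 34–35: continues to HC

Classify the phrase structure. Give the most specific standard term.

The final phrase closes with a half cadence, which is not stronger than the preceding half cadence; the 3 phrases lack an overall antecedent–consequent design and so form a phrase group.

phrase group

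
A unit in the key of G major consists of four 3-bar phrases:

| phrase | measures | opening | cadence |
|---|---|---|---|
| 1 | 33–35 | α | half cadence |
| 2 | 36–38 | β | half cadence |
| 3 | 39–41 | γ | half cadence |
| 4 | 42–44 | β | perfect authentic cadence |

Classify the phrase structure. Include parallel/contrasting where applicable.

Four phrases in two halves: the first half (mm. 33–38) ends with a half cadence, the second (measures 39-44) with a perfect authentic cadence — a large antecedent–consequent pair, i.e. a double period.
Phrase 3 begins with different material from phrase 1, making it contrasting.

contrasting double period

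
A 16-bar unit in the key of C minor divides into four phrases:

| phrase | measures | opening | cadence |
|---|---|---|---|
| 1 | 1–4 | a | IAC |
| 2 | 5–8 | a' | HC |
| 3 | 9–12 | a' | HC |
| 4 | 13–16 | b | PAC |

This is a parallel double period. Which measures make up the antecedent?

In a double period the first pair of phrases (ending half cadence) is the large antecedent and the second pair (ending perfect authentic cadence) is the large consequent; the antecedent is measures 1–8.

measures 1–8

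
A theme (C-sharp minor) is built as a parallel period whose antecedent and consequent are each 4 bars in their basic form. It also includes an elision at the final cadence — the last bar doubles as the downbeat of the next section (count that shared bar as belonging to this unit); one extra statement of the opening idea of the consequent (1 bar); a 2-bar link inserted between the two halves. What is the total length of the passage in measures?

11 measures

Basic parallel period: 4 + 4 = 8 bars.
8 (basic form) + 1 (extra statement) + 2 (link) = 11.
The elision shares a bar with the next section but does not change this unit's count.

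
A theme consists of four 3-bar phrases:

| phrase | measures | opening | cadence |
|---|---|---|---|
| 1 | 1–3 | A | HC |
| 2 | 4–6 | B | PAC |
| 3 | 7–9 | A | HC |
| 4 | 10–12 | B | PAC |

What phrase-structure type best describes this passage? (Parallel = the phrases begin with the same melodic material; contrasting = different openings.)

The cadence pattern HC–PAC–HC–PAC is weak–strong twice, and phrases 3–4 restate phrases 1–2: a period heard twice, not a double period (which would end weakly at phrase 2).

repeated period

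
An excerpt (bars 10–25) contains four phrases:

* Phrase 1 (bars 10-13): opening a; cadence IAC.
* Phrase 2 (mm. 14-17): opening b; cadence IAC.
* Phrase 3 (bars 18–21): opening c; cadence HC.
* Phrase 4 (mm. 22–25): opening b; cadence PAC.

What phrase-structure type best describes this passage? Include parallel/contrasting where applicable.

contrasting double period

Four phrases in two halves: the first half (mm. 10–17) ends with an imperfect authentic cadence, the second (mm. 18–25) with a perfect authentic cadence — a large antecedent–consequent pair, i.e. a double period.
Phrase 3 begins with different material from phrase 1, making it contrasting.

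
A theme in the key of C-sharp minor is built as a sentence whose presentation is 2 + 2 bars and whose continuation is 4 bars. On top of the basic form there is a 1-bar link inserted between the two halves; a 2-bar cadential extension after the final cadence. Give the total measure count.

Basic sentence: 2 + 2 + 4 = 8 bars.
8 (basic form) + 1 (link) + 2 (cadential extension) = 11.

11 measures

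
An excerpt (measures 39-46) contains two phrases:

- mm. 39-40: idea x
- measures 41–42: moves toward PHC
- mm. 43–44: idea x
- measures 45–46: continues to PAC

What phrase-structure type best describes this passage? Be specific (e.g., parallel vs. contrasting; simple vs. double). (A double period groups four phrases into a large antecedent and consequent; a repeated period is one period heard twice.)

parallel period

Phrase 1 ends with a Phrygian half cadence (weaker) and phrase 2 with a perfect authentic cadence (stronger): antecedent + consequent = a period.
The two phrases open with the same material (x / x), so the period is parallel.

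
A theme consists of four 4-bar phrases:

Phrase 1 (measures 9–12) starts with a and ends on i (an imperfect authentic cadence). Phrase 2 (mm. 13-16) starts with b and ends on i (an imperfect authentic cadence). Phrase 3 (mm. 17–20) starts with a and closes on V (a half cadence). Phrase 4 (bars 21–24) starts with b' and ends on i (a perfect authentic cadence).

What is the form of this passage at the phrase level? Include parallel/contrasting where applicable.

parallel double period

Four phrases in two halves: the first half (mm. 9–16) ends with an imperfect authentic cadence, the second (measures 17–24) with a perfect authentic cadence — a large antecedent–consequent pair, i.e. a double period.
Phrase 3 begins with the same material as phrase 1, making it parallel.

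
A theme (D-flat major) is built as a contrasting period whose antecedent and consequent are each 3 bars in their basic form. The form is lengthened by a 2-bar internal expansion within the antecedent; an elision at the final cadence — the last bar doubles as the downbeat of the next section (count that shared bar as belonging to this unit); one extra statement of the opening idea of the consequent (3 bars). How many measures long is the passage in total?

Basic contrasting period: 3 + 3 = 6 bars.
6 (basic form) + 2 (internal expansion) + 3 (extra statement) = 11.
The elision shares a bar with the next section but does not change this unit's count.

11 measures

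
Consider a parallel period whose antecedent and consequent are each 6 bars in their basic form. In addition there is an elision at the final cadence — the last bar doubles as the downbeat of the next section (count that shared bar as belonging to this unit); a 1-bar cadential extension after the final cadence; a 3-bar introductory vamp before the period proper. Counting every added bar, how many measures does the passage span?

Basic parallel period: 6 + 6 = 12 bars.
12 (basic form) + 1 (cadential extension) + 3 (introduction) = 16.
The elision shares a bar with the next section but does not change this unit's count.

16 measures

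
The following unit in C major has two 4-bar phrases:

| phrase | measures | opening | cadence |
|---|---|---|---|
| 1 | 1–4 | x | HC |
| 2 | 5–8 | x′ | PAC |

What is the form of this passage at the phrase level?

Phrase 1 ends with a half cadence (weaker) and phrase 2 with a perfect authentic cadence (stronger): antecedent + consequent = a period.
The two phrases open with the same material (x / x′), so the period is parallel.

parallel period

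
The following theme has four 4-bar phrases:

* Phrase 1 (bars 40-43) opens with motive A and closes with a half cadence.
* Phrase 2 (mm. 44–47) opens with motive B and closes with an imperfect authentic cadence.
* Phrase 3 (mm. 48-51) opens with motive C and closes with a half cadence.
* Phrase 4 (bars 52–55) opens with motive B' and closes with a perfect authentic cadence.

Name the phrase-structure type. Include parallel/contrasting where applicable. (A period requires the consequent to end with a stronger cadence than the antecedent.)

contrasting double period

Four phrases in two halves: the first half (bars 40–47) ends with an imperfect authentic cadence, the second (mm. 48–55) with a perfect authentic cadence — a large antecedent–consequent pair, i.e. a double period.
Phrase 3 begins with different material from phrase 1, making it contrasting.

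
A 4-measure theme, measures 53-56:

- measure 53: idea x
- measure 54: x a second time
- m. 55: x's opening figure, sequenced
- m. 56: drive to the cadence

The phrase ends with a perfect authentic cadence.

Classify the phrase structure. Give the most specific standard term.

Basic idea (measure 53) + its repetition (m. 54) form the presentation; fragmentation and cadence (bars 55–56) form the continuation — the 4-bar whole is a sentence.

sentence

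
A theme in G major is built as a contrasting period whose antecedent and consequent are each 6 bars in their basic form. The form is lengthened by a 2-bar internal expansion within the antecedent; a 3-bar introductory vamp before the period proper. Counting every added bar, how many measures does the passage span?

Basic contrasting period: 6 + 6 = 12 bars.
12 (basic form) + 2 (internal expansion) + 3 (introduction) = 17.

17 measures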